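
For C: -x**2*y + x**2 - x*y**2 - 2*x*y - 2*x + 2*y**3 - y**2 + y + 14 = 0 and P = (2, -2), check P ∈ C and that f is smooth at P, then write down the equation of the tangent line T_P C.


Tangent line at P: 10*x + 29*y + 38 = 0.

Step 1: f(2, -2) = 0, so P lies on C.
Step 2: partial derivatives
  f_x(x, y) = -2*x*y + 2*x - y**2 - 2*y - 2, f_y(x, y) = -x**2 - 2*x*y - 2*x + 6*y**2 - 2*y + 1.
  f_x(P) = 10, f_y(P) = 29 (gradient nonzero, so P is smooth).
Step 3: tangent line at P: 10·(x − 2) + 29·(y − -2) = 0.
Expanding: 10*x + 29*y + 38 = 0.


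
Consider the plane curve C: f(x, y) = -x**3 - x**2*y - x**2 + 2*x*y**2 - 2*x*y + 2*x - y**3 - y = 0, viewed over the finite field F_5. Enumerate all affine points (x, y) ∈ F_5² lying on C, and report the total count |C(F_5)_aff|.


Affine F_5-points: {(0, 0), (0, 2), (0, 3), (1, 0), (3, 0), (4, 1)}; count = 6.

For each of the 25 pairs (x, y) ∈ F_5², evaluate f(x, y) mod 5. Record the zeros.
  x = 0: [0↦0, 1↦3, 2↦0, 3↦0, 4↦2]  zeros at y ∈ {0, 2, 3}
  x = 1: [0↦0, 1↦2, 2↦2, 3↦4, 4↦2]  zeros at y ∈ {0}
  x = 2: [0↦2, 1↦1, 2↦2, 3↦4, 4↦1]  zeros at y ∈ ∅
  x = 3: [0↦0, 1↦4, 2↦4, 3↦4, 4↦3]  zeros at y ∈ {0}
  x = 4: [0↦3, 1↦0, 2↦2, 3↦3, 4↦2]  zeros at y ∈ {1}
Collecting zeros: affine points = {(0, 0), (0, 2), (0, 3), (1, 0), (3, 0), (4, 1)}.
Total count |C(F_5)_aff| = 6.


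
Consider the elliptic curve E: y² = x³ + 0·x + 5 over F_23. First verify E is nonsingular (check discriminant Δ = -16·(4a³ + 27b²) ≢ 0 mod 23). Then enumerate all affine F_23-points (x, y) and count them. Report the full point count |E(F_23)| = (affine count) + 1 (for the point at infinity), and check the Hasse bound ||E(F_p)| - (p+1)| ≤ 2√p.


Affine points = {(1, 11), (1, 12), (2, 6), (2, 17), (3, 3), (3, 20), (4, 0), (7, 7), (7, 16), (10, 4), (10, 19), (11, 5), (11, 18), (12, 10), (12, 13), (14, 9), (14, 14), (18, 8), (18, 15), (20, 1), (20, 22), (22, 2), (22, 21)}; affine count = 23; |E(F_23)| = 24.

Discriminant check: Δ ∝ 4a³ + 27b² = 4·0³ + 27·5² = 4·0 + 27·25 ≡ 8 (mod 23). Nonzero ⇒ E is nonsingular.
For each x ∈ F_23, compute rhs = x³ + 0·x + 5 mod 23, then count y ∈ F_23 with y² ≡ rhs.
  x = 0: rhs = 5, matching y values: none (0 points).
  x = 1: rhs = 6, matching y values: 11, 12 (2 points).
  x = 2: rhs = 13, matching y values: 6, 17 (2 points).
  x = 3: rhs = 9, matching y values: 3, 20 (2 points).
  x = 4: rhs = 0, matching y values: 0 (1 points).
  x = 5: rhs = 15, matching y values: none (0 points).
  x = 6: rhs = 14, matching y values: none (0 points).
  x = 7: rhs = 3, matching y values: 7, 16 (2 points).
  x = 8: rhs = 11, matching y values: none (0 points).
  x = 9: rhs = 21, matching y values: none (0 points).
  x = 10: rhs = 16, matching y values: 4, 19 (2 points).
  x = 11: rhs = 2, matching y values: 5, 18 (2 points).
  x = 12: rhs = 8, matching y values: 10, 13 (2 points).
  x = 13: rhs = 17, matching y values: none (0 points).
  x = 14: rhs = 12, matching y values: 9, 14 (2 points).
  x = 15: rhs = 22, matching y values: none (0 points).
  x = 16: rhs = 7, matching y values: none (0 points).
  x = 17: rhs = 19, matching y values: none (0 points).
  x = 18: rhs = 18, matching y values: 8, 15 (2 points).
  x = 19: rhs = 10, matching y values: none (0 points).
  x = 20: rhs = 1, matching y values: 1, 22 (2 points).
  x = 21: rhs = 20, matching y values: none (0 points).
  x = 22: rhs = 4, matching y values: 2, 21 (2 points).
Total affine count: 23.
Full point count |E(F_23)| = 23 + 1 = 24.
Hasse bound: |24 − (23+1)| = |0| = 0 ≤ 2√23 ≈ 9.5917 ✓.


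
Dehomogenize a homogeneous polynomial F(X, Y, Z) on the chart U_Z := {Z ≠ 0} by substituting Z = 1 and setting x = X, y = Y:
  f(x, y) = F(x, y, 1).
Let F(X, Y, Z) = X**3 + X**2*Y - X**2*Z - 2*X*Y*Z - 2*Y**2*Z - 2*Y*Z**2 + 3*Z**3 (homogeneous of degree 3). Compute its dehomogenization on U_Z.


f(x, y) = x**3 + x**2*y - x**2 - 2*x*y - 2*y**2 - 2*y + 3

On U_Z we set Z = 1. Each monomial c·X^i·Y^j·Z^k in F becomes c·x^i·y^j·1^k = c·x^i·y^j.
Substituting Z = 1: F(X, Y, 1) = x**3 + x**2*y - x**2 - 2*x*y - 2*y**2 - 2*y + 3.
Note: deg(f) ≤ deg(F) = 3; strict inequality happens when F is divisible by Z (lost terms).


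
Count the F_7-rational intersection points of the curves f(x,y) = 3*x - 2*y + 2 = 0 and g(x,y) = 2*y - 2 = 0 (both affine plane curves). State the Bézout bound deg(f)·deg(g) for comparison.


Common zeros: {(0, 1)}; count = 1; Bézout bound = 1.

deg(f) = 1, deg(g) = 1, so Bézout bound = 1.
Scan x ∈ F_7. For each x, list the y ∈ F_7 with f(x, y) ≡ 0 and those with g(x, y) ≡ 0 (mod 7); the common zeros in that column are the intersection.
  x = 0: f ≡ 0 at y ∈ {1}; g ≡ 0 at y ∈ {1}; common: {1}.
  x = 1: f ≡ 0 at y ∈ {6}; g ≡ 0 at y ∈ {1}; common: ∅.
  x = 2: f ≡ 0 at y ∈ {4}; g ≡ 0 at y ∈ {1}; common: ∅.
  x = 3: f ≡ 0 at y ∈ {2}; g ≡ 0 at y ∈ {1}; common: ∅.
  x = 4: f ≡ 0 at y ∈ {0}; g ≡ 0 at y ∈ {1}; common: ∅.
  x = 5: f ≡ 0 at y ∈ {5}; g ≡ 0 at y ∈ {1}; common: ∅.
  x = 6: f ≡ 0 at y ∈ {3}; g ≡ 0 at y ∈ {1}; common: ∅.
Collecting: common zeros = {(0, 1)}, so the count is 1.
Comparison with the Bézout bound: 1 ≤ 1 = deg(f)·deg(g), as expected for curves with no common component (the bound is attained).


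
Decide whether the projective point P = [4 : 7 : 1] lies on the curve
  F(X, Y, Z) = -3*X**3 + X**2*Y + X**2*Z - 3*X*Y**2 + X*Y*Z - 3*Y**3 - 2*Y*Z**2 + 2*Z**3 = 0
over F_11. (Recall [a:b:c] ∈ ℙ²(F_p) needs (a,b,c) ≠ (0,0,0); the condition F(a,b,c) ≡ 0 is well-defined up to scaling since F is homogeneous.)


F(4,7,1) ≡ 7 (mod 11); P is NOT on the curve.

Evaluate F(4, 7, 1) term-by-term (mod 11).
  -3*X**3 ↦ -3·64·1·1 = -192
  X**2*Y ↦ 1·16·7·1 = 112
  X**2*Z ↦ 1·16·1·1 = 16
  -3*X*Y**2 ↦ -3·4·49·1 = -588
  X*Y*Z ↦ 1·4·7·1 = 28
  -3*Y**3 ↦ -3·1·343·1 = -1029
  -2*Y*Z**2 ↦ -2·1·7·1 = -14
  2*Z**3 ↦ 2·1·1·1 = 2
Sum: F(4, 7, 1) = (-192) + (112) + (16) + (-588) + (28) + (-1029) + (-14) + (2) = -1665.
Reducing mod 11: -1665 ≡ 7 (mod 11).
Since F(a, b, c) ≡ 7 ≠ 0 (mod 11), P does NOT lie on the curve.


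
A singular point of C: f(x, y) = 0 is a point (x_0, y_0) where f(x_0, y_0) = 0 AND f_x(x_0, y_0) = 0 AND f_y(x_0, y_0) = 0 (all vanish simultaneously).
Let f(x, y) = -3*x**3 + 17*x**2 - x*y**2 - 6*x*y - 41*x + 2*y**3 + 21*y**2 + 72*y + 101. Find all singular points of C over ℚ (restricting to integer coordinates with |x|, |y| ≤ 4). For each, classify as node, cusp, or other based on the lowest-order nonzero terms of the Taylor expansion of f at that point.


Singular points: {(2, -3)}; classification: node.

Compute partial derivatives:
  f_x = -9*x**2 + 34*x - y**2 - 6*y - 41.
  f_y = -2*x*y - 6*x + 6*y**2 + 42*y + 72.
Scan x_0 ∈ {−4, ..., 4}. For each x_0, f_y(x_0, y) is a polynomial in y; find its integer roots y ∈ {−4, ..., 4}, then test f_x and f at those candidates.
  x = -4: f_y(-4, y) = 6*y**2 + 50*y + 96; vanishes at y ∈ {-3}. (-4, -3): f_x = -312 ≠ 0.
  x = -3: f_y(-3, y) = 6*y**2 + 48*y + 90; vanishes at y ∈ {-3}. (-3, -3): f_x = -215 ≠ 0.
  x = -2: f_y(-2, y) = 6*y**2 + 46*y + 84; vanishes at y ∈ {-3}. (-2, -3): f_x = -136 ≠ 0.
  x = -1: f_y(-1, y) = 6*y**2 + 44*y + 78; vanishes at y ∈ {-3}. (-1, -3): f_x = -75 ≠ 0.
  x = 0: f_y(0, y) = 6*y**2 + 42*y + 72; vanishes at y ∈ {-4, -3}. (0, -4): f_x = -33 ≠ 0; (0, -3): f_x = -32 ≠ 0.
  x = 1: f_y(1, y) = 6*y**2 + 40*y + 66; vanishes at y ∈ {-3}. (1, -3): f_x = -7 ≠ 0.
  x = 2: f_y(2, y) = 6*y**2 + 38*y + 60; vanishes at y ∈ {-3}. (2, -3): f_x = 0, f = 0 — SINGULAR.
  x = 3: f_y(3, y) = 6*y**2 + 36*y + 54; vanishes at y ∈ {-3}. (3, -3): f_x = -11 ≠ 0.
  x = 4: f_y(4, y) = 6*y**2 + 34*y + 48; vanishes at y ∈ {-3}. (4, -3): f_x = -40 ≠ 0.
Only singular point on the grid: (2, -3).
Classify: substitute x = 2 + u, y = -3 + v and expand: f = -3*u**3 - u**2 - u*v**2 + 2*v**3 + v**2.
No constant or linear terms (consistent with a singular point). Quadratic part: -u**2 + v**2. Cubic part: -3*u**3 - u*v**2 + 2*v**3.
The quadratic part v**2 - u**2 = (v − u)(v + u) splits into two distinct linear factors, so there are two distinct tangent lines y − -3 = ±(x − 2) — this is a node (ordinary double point).
Classification: node.


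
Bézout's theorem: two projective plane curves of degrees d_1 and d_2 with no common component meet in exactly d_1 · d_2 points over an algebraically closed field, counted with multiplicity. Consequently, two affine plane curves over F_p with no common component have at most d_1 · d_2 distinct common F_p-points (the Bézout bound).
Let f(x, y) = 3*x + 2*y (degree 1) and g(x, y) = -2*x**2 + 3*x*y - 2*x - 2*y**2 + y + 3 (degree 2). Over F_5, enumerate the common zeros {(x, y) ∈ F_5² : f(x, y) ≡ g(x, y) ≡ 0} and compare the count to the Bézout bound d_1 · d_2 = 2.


Common zeros: ∅; count = 0; Bézout bound = 2.

deg(f) = 1, deg(g) = 2, so Bézout bound = 2.
Scan x ∈ F_5. For each x, list the y ∈ F_5 with f(x, y) ≡ 0 and those with g(x, y) ≡ 0 (mod 5); the common zeros in that column are the intersection.
  x = 0: f ≡ 0 at y ∈ {0}; g ≡ 0 at y ∈ {4}; common: ∅.
  x = 1: f ≡ 0 at y ∈ {1}; g ≡ 0 at y ∈ ∅; common: ∅.
  x = 2: f ≡ 0 at y ∈ {2}; g ≡ 0 at y ∈ ∅; common: ∅.
  x = 3: f ≡ 0 at y ∈ {3}; g ≡ 0 at y ∈ ∅; common: ∅.
  x = 4: f ≡ 0 at y ∈ {4}; g ≡ 0 at y ∈ ∅; common: ∅.
Collecting: common zeros = ∅, so the count is 0.
Comparison with the Bézout bound: 0 ≤ 2 = deg(f)·deg(g), as expected for curves with no common component (the affine F_5-count falls short of the bound because intersections may lie at infinity, over extension fields, or carry multiplicity).


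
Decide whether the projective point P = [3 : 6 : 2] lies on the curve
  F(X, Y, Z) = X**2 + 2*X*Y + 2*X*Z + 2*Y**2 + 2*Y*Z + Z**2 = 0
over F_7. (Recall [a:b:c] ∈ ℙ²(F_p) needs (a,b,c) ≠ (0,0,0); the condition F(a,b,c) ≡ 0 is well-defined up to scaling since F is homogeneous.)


F(3,6,2) ≡ 3 (mod 7); P is NOT on the curve.

Evaluate F(3, 6, 2) term-by-term (mod 7).
  X**2 ↦ 1·9·1·1 = 9
  2*X*Y ↦ 2·3·6·1 = 36
  2*X*Z ↦ 2·3·1·2 = 12
  2*Y**2 ↦ 2·1·36·1 = 72
  2*Y*Z ↦ 2·1·6·2 = 24
  Z**2 ↦ 1·1·1·4 = 4
Sum: F(3, 6, 2) = (9) + (36) + (12) + (72) + (24) + (4) = 157.
Reducing mod 7: 157 ≡ 3 (mod 7).
Since F(a, b, c) ≡ 3 ≠ 0 (mod 7), P does NOT lie on the curve.


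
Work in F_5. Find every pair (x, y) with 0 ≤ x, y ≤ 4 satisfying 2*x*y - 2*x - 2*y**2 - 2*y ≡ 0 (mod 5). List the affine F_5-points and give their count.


Affine F_5-points: {(0, 0), (0, 4), (1, 2), (1, 3)}; count = 4.

For each of the 25 pairs (x, y) ∈ F_5², evaluate f(x, y) mod 5. Record the zeros.
  x = 0: [0↦0, 1↦1, 2↦3, 3↦1, 4↦0]  zeros at y ∈ {0, 4}
  x = 1: [0↦3, 1↦1, 2↦0, 3↦0, 4↦1]  zeros at y ∈ {2, 3}
  x = 2: [0↦1, 1↦1, 2↦2, 3↦4, 4↦2]  zeros at y ∈ ∅
  x = 3: [0↦4, 1↦1, 2↦4, 3↦3, 4↦3]  zeros at y ∈ ∅
  x = 4: [0↦2, 1↦1, 2↦1, 3↦2, 4↦4]  zeros at y ∈ ∅
Collecting zeros: affine points = {(0, 0), (0, 4), (1, 2), (1, 3)}.
Total count |C(F_5)_aff| = 4.


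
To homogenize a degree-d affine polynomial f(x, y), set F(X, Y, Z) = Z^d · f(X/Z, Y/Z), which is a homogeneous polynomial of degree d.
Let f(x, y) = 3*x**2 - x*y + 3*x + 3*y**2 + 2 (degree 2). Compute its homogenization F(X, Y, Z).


F(X, Y, Z) = 3*X**2 - X*Y + 3*X*Z + 3*Y**2 + 2*Z**2

deg(f) = 2.
Substitute x = X/Z, y = Y/Z into f, then multiply by Z^2.
  monomial 3·x^2·y^0 ↦ 3·X^2·Y^0·Z^0.
  monomial -1·x^1·y^1 ↦ -1·X^1·Y^1·Z^0.
  monomial 3·x^1·y^0 ↦ 3·X^1·Y^0·Z^1.
  monomial 3·x^0·y^2 ↦ 3·X^0·Y^2·Z^0.
  monomial 2·x^0·y^0 ↦ 2·X^0·Y^0·Z^2.
Collecting: F(X, Y, Z) = 3*X**2 - X*Y + 3*X*Z + 3*Y**2 + 2*Z**2.


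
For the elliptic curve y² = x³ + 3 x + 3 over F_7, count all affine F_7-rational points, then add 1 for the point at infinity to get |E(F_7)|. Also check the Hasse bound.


Affine points = {(1, 0), (3, 2), (3, 5), (4, 3), (4, 4)}; affine count = 5; |E(F_7)| = 6.

Discriminant check: Δ ∝ 4a³ + 27b² = 4·3³ + 27·3² = 4·27 + 27·9 ≡ 1 (mod 7). Nonzero ⇒ E is nonsingular.
For each x ∈ F_7, compute rhs = x³ + 3·x + 3 mod 7, then count y ∈ F_7 with y² ≡ rhs.
  x = 0: rhs = 3, matching y values: none (0 points).
  x = 1: rhs = 0, matching y values: 0 (1 points).
  x = 2: rhs = 3, matching y values: none (0 points).
  x = 3: rhs = 4, matching y values: 2, 5 (2 points).
  x = 4: rhs = 2, matching y values: 3, 4 (2 points).
  x = 5: rhs = 3, matching y values: none (0 points).
  x = 6: rhs = 6, matching y values: none (0 points).
Total affine count: 5.
Full point count |E(F_7)| = 5 + 1 = 6.
Hasse bound: |6 − (7+1)| = |-2| = 2 ≤ 2√7 ≈ 5.2915 ✓.


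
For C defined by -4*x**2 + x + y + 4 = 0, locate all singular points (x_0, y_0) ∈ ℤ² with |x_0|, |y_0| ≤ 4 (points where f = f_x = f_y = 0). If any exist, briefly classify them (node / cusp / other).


No singular points in the scanned grid; C is smooth there.

Compute partial derivatives:
  f_x = 1 - 8*x.
  f_y = 1.
f_y = 1 is a nonzero constant, so f_y never vanishes: no point (x, y) can satisfy f = f_x = f_y = 0. In particular no (x, y) ∈ {−4, ..., 4}² is singular; the curve is smooth.


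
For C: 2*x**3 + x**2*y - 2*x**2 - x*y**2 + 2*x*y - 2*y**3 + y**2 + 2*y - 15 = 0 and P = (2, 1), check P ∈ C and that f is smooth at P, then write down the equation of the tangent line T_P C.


Tangent line at P: 21*x + 2*y - 44 = 0.

Step 1: f(2, 1) = 0, so P lies on C.
Step 2: partial derivatives
  f_x(x, y) = 6*x**2 + 2*x*y - 4*x - y**2 + 2*y, f_y(x, y) = x**2 - 2*x*y + 2*x - 6*y**2 + 2*y + 2.
  f_x(P) = 21, f_y(P) = 2 (gradient nonzero, so P is smooth).
Step 3: tangent line at P: 21·(x − 2) + 2·(y − 1) = 0.
Expanding: 21*x + 2*y - 44 = 0.


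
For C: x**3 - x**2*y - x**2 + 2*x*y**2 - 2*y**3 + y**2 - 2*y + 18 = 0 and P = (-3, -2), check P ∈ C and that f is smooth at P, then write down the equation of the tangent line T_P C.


Tangent line at P: 29*x - 15*y + 57 = 0.

Step 1: f(-3, -2) = 0, so P lies on C.
Step 2: partial derivatives
  f_x(x, y) = 3*x**2 - 2*x*y - 2*x + 2*y**2, f_y(x, y) = -x**2 + 4*x*y - 6*y**2 + 2*y - 2.
  f_x(P) = 29, f_y(P) = -15 (gradient nonzero, so P is smooth).
Step 3: tangent line at P: 29·(x − -3) + -15·(y − -2) = 0.
Expanding: 29*x - 15*y + 57 = 0.


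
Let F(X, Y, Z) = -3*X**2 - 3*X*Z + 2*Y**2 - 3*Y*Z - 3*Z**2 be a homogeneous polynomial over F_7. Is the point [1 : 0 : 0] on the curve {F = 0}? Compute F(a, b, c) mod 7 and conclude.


F(1,0,0) ≡ 4 (mod 7); P is NOT on the curve.

Evaluate F(1, 0, 0) term-by-term (mod 7).
  -3*X**2 ↦ -3·1·1·1 = -3
  -3*X*Z ↦ -3·1·1·0 = 0
  2*Y**2 ↦ 2·1·0·1 = 0
  -3*Y*Z ↦ -3·1·0·0 = 0
  -3*Z**2 ↦ -3·1·1·0 = 0
Sum: F(1, 0, 0) = (-3) + (0) + (0) + (0) + (0) = -3.
Reducing mod 7: -3 ≡ 4 (mod 7).
Since F(a, b, c) ≡ 4 ≠ 0 (mod 7), P does NOT lie on the curve.


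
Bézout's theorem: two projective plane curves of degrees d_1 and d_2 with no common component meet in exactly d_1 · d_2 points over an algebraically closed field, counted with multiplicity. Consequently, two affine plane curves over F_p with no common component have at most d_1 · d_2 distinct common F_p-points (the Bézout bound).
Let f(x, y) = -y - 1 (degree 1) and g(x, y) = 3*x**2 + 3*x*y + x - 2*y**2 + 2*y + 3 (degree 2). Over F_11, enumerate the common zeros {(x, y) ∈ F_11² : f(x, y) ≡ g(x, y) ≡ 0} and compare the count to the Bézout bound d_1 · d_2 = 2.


Common zeros: {(1, 10), (7, 10)}; count = 2; Bézout bound = 2.

deg(f) = 1, deg(g) = 2, so Bézout bound = 2.
Scan x ∈ F_11. For each x, list the y ∈ F_11 with f(x, y) ≡ 0 and those with g(x, y) ≡ 0 (mod 11); the common zeros in that column are the intersection.
  x = 0: f ≡ 0 at y ∈ {10}; g ≡ 0 at y ∈ ∅; common: ∅.
  x = 1: f ≡ 0 at y ∈ {10}; g ≡ 0 at y ∈ {9, 10}; common: {10}.
  x = 2: f ≡ 0 at y ∈ {10}; g ≡ 0 at y ∈ ∅; common: ∅.
  x = 3: f ≡ 0 at y ∈ {10}; g ≡ 0 at y ∈ {0}; common: ∅.
  x = 4: f ≡ 0 at y ∈ {10}; g ≡ 0 at y ∈ {0, 7}; common: ∅.
  x = 5: f ≡ 0 at y ∈ {10}; g ≡ 0 at y ∈ ∅; common: ∅.
  x = 6: f ≡ 0 at y ∈ {10}; g ≡ 0 at y ∈ {4, 6}; common: ∅.
  x = 7: f ≡ 0 at y ∈ {10}; g ≡ 0 at y ∈ {7, 10}; common: {10}.
  x = 8: f ≡ 0 at y ∈ {10}; g ≡ 0 at y ∈ {4, 9}; common: ∅.
  x = 9: f ≡ 0 at y ∈ {10}; g ≡ 0 at y ∈ ∅; common: ∅.
  x = 10: f ≡ 0 at y ∈ {10}; g ≡ 0 at y ∈ ∅; common: ∅.
Collecting: common zeros = {(1, 10), (7, 10)}, so the count is 2.
Comparison with the Bézout bound: 2 ≤ 2 = deg(f)·deg(g), as expected for curves with no common component (the bound is attained).


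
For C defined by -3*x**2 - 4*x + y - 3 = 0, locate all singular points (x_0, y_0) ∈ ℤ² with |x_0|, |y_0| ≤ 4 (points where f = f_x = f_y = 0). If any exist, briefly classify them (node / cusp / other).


No singular points in the scanned grid; C is smooth there.

Compute partial derivatives:
  f_x = -6*x - 4.
  f_y = 1.
f_y = 1 is a nonzero constant, so f_y never vanishes: no point (x, y) can satisfy f = f_x = f_y = 0. In particular no (x, y) ∈ {−4, ..., 4}² is singular; the curve is smooth.


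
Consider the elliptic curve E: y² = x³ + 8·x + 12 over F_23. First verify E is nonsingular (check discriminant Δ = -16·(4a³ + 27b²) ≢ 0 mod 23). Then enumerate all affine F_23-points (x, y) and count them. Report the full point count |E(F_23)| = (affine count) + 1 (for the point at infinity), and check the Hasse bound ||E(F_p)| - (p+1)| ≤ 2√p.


Affine points = {(0, 9), (0, 14), (2, 6), (2, 17), (4, 4), (4, 19), (5, 4), (5, 19), (6, 0), (8, 6), (8, 17), (9, 10), (9, 13), (13, 6), (13, 17), (14, 4), (14, 19), (16, 2), (16, 21), (17, 1), (17, 22), (18, 10), (18, 13), (19, 10), (19, 13), (22, 7), (22, 16)}; affine count = 27; |E(F_23)| = 28.

Discriminant check: Δ ∝ 4a³ + 27b² = 4·8³ + 27·12² = 4·512 + 27·144 ≡ 2 (mod 23). Nonzero ⇒ E is nonsingular.
For each x ∈ F_23, compute rhs = x³ + 8·x + 12 mod 23, then count y ∈ F_23 with y² ≡ rhs.
  x = 0: rhs = 12, matching y values: 9, 14 (2 points).
  x = 1: rhs = 21, matching y values: none (0 points).
  x = 2: rhs = 13, matching y values: 6, 17 (2 points).
  x = 3: rhs = 17, matching y values: none (0 points).
  x = 4: rhs = 16, matching y values: 4, 19 (2 points).
  x = 5: rhs = 16, matching y values: 4, 19 (2 points).
  x = 6: rhs = 0, matching y values: 0 (1 points).
  x = 7: rhs = 20, matching y values: none (0 points).
  x = 8: rhs = 13, matching y values: 6, 17 (2 points).
  x = 9: rhs = 8, matching y values: 10, 13 (2 points).
  x = 10: rhs = 11, matching y values: none (0 points).
  x = 11: rhs = 5, matching y values: none (0 points).
  x = 12: rhs = 19, matching y values: none (0 points).
  x = 13: rhs = 13, matching y values: 6, 17 (2 points).
  x = 14: rhs = 16, matching y values: 4, 19 (2 points).
  x = 15: rhs = 11, matching y values: none (0 points).
  x = 16: rhs = 4, matching y values: 2, 21 (2 points).
  x = 17: rhs = 1, matching y values: 1, 22 (2 points).
  x = 18: rhs = 8, matching y values: 10, 13 (2 points).
  x = 19: rhs = 8, matching y values: 10, 13 (2 points).
  x = 20: rhs = 7, matching y values: none (0 points).
  x = 21: rhs = 11, matching y values: none (0 points).
  x = 22: rhs = 3, matching y values: 7, 16 (2 points).
Total affine count: 27.
Full point count |E(F_23)| = 27 + 1 = 28.
Hasse bound: |28 − (23+1)| = |4| = 4 ≤ 2√23 ≈ 9.5917 ✓.


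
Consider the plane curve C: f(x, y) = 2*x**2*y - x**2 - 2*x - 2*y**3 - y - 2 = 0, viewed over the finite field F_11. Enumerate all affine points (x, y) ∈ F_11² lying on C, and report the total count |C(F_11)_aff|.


Affine F_11-points: {(0, 6), (0, 8), (2, 4), (3, 4), (4, 5), (4, 7), (4, 10), (6, 5), (6, 8), (6, 9), (8, 7), (9, 9), (10, 10)}; count = 13.

For each of the 121 pairs (x, y) ∈ F_11², evaluate f(x, y) mod 11. Record the zeros.
  x = 0: [0↦9, 1↦6, 2↦2, 3↦7, 4↦9, 5↦7, 6↦0, 7↦9, 8↦0, 9↦5, 10↦1]  zeros at y ∈ {6, 8}
  x = 1: [0↦6, 1↦5, 2↦3, 3↦10, 4↦3, 5↦3, 6↦9, 7↦9, 8↦2, 9↦9, 10↦7]  zeros at y ∈ ∅
  x = 2: [0↦1, 1↦6, 2↦10, 3↦1, 4↦0, 5↦6, 6↦7, 7↦2, 8↦1, 9↦3, 10↦7]  zeros at y ∈ {4}
  x = 3: [0↦5, 1↦9, 2↦1, 3↦2, 4↦0, 5↦5, 6↦5, 7↦10, 8↦8, 9↦9, 10↦1]  zeros at y ∈ {4}
  x = 4: [0↦7, 1↦3, 2↦9, 3↦2, 4↦3, 5↦0, 6↦3, 7↦0, 8↦1, 9↦5, 10↦0]  zeros at y ∈ {5, 7, 10}
  x = 5: [0↦7, 1↦10, 2↦1, 3↦1, 4↦9, 5↦2, 6↦1, 7↦5, 8↦2, 9↦2, 10↦4]  zeros at y ∈ ∅
  x = 6: [0↦5, 1↦8, 2↦10, 3↦10, 4↦7, 5↦0, 6↦10, 7↦3, 8↦0, 9↦0, 10↦2]  zeros at y ∈ {5, 8, 9}
  x = 7: [0↦1, 1↦8, 2↦3, 3↦7, 4↦8, 5↦5, 6↦8, 7↦5, 8↦6, 9↦10, 10↦5]  zeros at y ∈ ∅
  x = 8: [0↦6, 1↦10, 2↦2, 3↦3, 4↦1, 5↦6, 6↦6, 7↦0, 8↦9, 9↦10, 10↦2]  zeros at y ∈ {7}
  x = 9: [0↦9, 1↦3, 2↦7, 3↦9, 4↦8, 5↦3, 6↦4, 7↦10, 8↦9, 9↦0, 10↦4]  zeros at y ∈ {9}
  x = 10: [0↦10, 1↦9, 2↦7, 3↦3, 4↦7, 5↦7, 6↦2, 7↦2, 8↦6, 9↦2, 10↦0]  zeros at y ∈ {10}
Collecting zeros: affine points = {(0, 6), (0, 8), (2, 4), (3, 4), (4, 5), (4, 7), (4, 10), (6, 5), (6, 8), (6, 9), (8, 7), (9, 9), (10, 10)}.
Total count |C(F_11)_aff| = 13.


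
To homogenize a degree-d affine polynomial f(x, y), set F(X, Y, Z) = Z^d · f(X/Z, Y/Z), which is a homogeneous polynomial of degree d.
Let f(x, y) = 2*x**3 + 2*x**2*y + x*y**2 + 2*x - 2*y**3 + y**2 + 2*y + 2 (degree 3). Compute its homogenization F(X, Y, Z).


F(X, Y, Z) = 2*X**3 + 2*X**2*Y + X*Y**2 + 2*X*Z**2 - 2*Y**3 + Y**2*Z + 2*Y*Z**2 + 2*Z**3

deg(f) = 3.
Substitute x = X/Z, y = Y/Z into f, then multiply by Z^3.
  monomial 2·x^3·y^0 ↦ 2·X^3·Y^0·Z^0.
  monomial 2·x^2·y^1 ↦ 2·X^2·Y^1·Z^0.
  monomial 1·x^1·y^2 ↦ 1·X^1·Y^2·Z^0.
  monomial 2·x^1·y^0 ↦ 2·X^1·Y^0·Z^2.
  monomial -2·x^0·y^3 ↦ -2·X^0·Y^3·Z^0.
  monomial 1·x^0·y^2 ↦ 1·X^0·Y^2·Z^1.
  monomial 2·x^0·y^1 ↦ 2·X^0·Y^1·Z^2.
  monomial 2·x^0·y^0 ↦ 2·X^0·Y^0·Z^3.
Collecting: F(X, Y, Z) = 2*X**3 + 2*X**2*Y + X*Y**2 + 2*X*Z**2 - 2*Y**3 + Y**2*Z + 2*Y*Z**2 + 2*Z**3.


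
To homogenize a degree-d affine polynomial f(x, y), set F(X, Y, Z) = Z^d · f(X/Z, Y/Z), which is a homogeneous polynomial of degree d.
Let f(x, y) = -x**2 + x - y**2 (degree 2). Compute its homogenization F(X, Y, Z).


F(X, Y, Z) = -X**2 + X*Z - Y**2

deg(f) = 2.
Substitute x = X/Z, y = Y/Z into f, then multiply by Z^2.
  monomial -1·x^2·y^0 ↦ -1·X^2·Y^0·Z^0.
  monomial 1·x^1·y^0 ↦ 1·X^1·Y^0·Z^1.
  monomial -1·x^0·y^2 ↦ -1·X^0·Y^2·Z^0.
Collecting: F(X, Y, Z) = -X**2 + X*Z - Y**2.


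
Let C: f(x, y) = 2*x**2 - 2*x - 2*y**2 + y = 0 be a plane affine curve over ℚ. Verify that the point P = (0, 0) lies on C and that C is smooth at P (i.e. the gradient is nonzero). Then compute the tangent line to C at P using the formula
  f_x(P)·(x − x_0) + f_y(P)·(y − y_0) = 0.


Tangent line at P: -2*x + y = 0.

Step 1: f(0, 0) = 0, so P lies on C.
Step 2: partial derivatives
  f_x(x, y) = 4*x - 2, f_y(x, y) = 1 - 4*y.
  f_x(P) = -2, f_y(P) = 1 (gradient nonzero, so P is smooth).
Step 3: tangent line at P: -2·(x − 0) + 1·(y − 0) = 0.
Expanding: -2*x + y = 0.


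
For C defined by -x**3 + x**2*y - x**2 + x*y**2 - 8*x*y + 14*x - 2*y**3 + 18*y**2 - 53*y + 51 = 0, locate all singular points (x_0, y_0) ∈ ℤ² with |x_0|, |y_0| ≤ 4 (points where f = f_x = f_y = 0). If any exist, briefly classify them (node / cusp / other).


Singular points: {(1, 3)}; classification: node.

Compute partial derivatives:
  f_x = -3*x**2 + 2*x*y - 2*x + y**2 - 8*y + 14.
  f_y = x**2 + 2*x*y - 8*x - 6*y**2 + 36*y - 53.
Scan x_0 ∈ {−4, ..., 4}. For each x_0, f_y(x_0, y) is a polynomial in y; find its integer roots y ∈ {−4, ..., 4}, then test f_x and f at those candidates.
  x = -4: f_y(-4, y) = -6*y**2 + 28*y - 5; no integer root y with |y| ≤ 4.
  x = -3: f_y(-3, y) = -6*y**2 + 30*y - 20; no integer root y with |y| ≤ 4.
  x = -2: f_y(-2, y) = -6*y**2 + 32*y - 33; no integer root y with |y| ≤ 4.
  x = -1: f_y(-1, y) = -6*y**2 + 34*y - 44; vanishes at y ∈ {2}. (-1, 2): f_x = -3 ≠ 0.
  x = 0: f_y(0, y) = -6*y**2 + 36*y - 53; no integer root y with |y| ≤ 4.
  x = 1: f_y(1, y) = -6*y**2 + 38*y - 60; vanishes at y ∈ {3}. (1, 3): f_x = 0, f = 0 — SINGULAR.
  x = 2: f_y(2, y) = -6*y**2 + 40*y - 65; no integer root y with |y| ≤ 4.
  x = 3: f_y(3, y) = -6*y**2 + 42*y - 68; no integer root y with |y| ≤ 4.
  x = 4: f_y(4, y) = -6*y**2 + 44*y - 69; no integer root y with |y| ≤ 4.
Only singular point on the grid: (1, 3).
Classify: substitute x = 1 + u, y = 3 + v and expand: f = -u**3 + u**2*v - u**2 + u*v**2 - 2*v**3 + v**2.
No constant or linear terms (consistent with a singular point). Quadratic part: -u**2 + v**2. Cubic part: -u**3 + u**2*v + u*v**2 - 2*v**3.
The quadratic part v**2 - u**2 = (v − u)(v + u) splits into two distinct linear factors, so there are two distinct tangent lines y − 3 = ±(x − 1) — this is a node (ordinary double point).
Classification: node.


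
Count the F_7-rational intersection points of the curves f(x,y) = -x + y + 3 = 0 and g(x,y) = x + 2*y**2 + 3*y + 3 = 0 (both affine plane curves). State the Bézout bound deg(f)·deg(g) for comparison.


Common zeros: ∅; count = 0; Bézout bound = 2.

deg(f) = 1, deg(g) = 2, so Bézout bound = 2.
Scan x ∈ F_7. For each x, list the y ∈ F_7 with f(x, y) ≡ 0 and those with g(x, y) ≡ 0 (mod 7); the common zeros in that column are the intersection.
  x = 0: f ≡ 0 at y ∈ {4}; g ≡ 0 at y ∈ ∅; common: ∅.
  x = 1: f ≡ 0 at y ∈ {5}; g ≡ 0 at y ∈ ∅; common: ∅.
  x = 2: f ≡ 0 at y ∈ {6}; g ≡ 0 at y ∈ {4, 5}; common: ∅.
  x = 3: f ≡ 0 at y ∈ {0}; g ≡ 0 at y ∈ ∅; common: ∅.
  x = 4: f ≡ 0 at y ∈ {1}; g ≡ 0 at y ∈ {0, 2}; common: ∅.
  x = 5: f ≡ 0 at y ∈ {2}; g ≡ 0 at y ∈ {3, 6}; common: ∅.
  x = 6: f ≡ 0 at y ∈ {3}; g ≡ 0 at y ∈ {1}; common: ∅.
Collecting: common zeros = ∅, so the count is 0.
Comparison with the Bézout bound: 0 ≤ 2 = deg(f)·deg(g), as expected for curves with no common component (the affine F_7-count falls short of the bound because intersections may lie at infinity, over extension fields, or carry multiplicity).


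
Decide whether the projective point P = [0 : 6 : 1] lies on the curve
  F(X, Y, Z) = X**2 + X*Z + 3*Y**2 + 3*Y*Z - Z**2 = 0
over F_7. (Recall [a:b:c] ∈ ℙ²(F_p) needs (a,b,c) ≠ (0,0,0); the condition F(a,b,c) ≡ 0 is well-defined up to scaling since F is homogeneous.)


F(0,6,1) ≡ 6 (mod 7); P is NOT on the curve.

Evaluate F(0, 6, 1) term-by-term (mod 7).
  X**2 ↦ 1·0·1·1 = 0
  X*Z ↦ 1·0·1·1 = 0
  3*Y**2 ↦ 3·1·36·1 = 108
  3*Y*Z ↦ 3·1·6·1 = 18
  -Z**2 ↦ -1·1·1·1 = -1
Sum: F(0, 6, 1) = (0) + (0) + (108) + (18) + (-1) = 125.
Reducing mod 7: 125 ≡ 6 (mod 7).
Since F(a, b, c) ≡ 6 ≠ 0 (mod 7), P does NOT lie on the curve.


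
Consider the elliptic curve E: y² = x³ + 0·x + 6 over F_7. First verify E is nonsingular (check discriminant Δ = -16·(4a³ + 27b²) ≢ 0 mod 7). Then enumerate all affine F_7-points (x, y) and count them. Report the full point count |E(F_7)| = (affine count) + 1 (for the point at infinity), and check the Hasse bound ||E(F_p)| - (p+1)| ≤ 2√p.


Affine points = {(1, 0), (2, 0), (4, 0)}; affine count = 3; |E(F_7)| = 4.

Discriminant check: Δ ∝ 4a³ + 27b² = 4·0³ + 27·6² = 4·0 + 27·36 ≡ 6 (mod 7). Nonzero ⇒ E is nonsingular.
For each x ∈ F_7, compute rhs = x³ + 0·x + 6 mod 7, then count y ∈ F_7 with y² ≡ rhs.
  x = 0: rhs = 6, matching y values: none (0 points).
  x = 1: rhs = 0, matching y values: 0 (1 points).
  x = 2: rhs = 0, matching y values: 0 (1 points).
  x = 3: rhs = 5, matching y values: none (0 points).
  x = 4: rhs = 0, matching y values: 0 (1 points).
  x = 5: rhs = 5, matching y values: none (0 points).
  x = 6: rhs = 5, matching y values: none (0 points).
Total affine count: 3.
Full point count |E(F_7)| = 3 + 1 = 4.
Hasse bound: |4 − (7+1)| = |-4| = 4 ≤ 2√7 ≈ 5.2915 ✓.


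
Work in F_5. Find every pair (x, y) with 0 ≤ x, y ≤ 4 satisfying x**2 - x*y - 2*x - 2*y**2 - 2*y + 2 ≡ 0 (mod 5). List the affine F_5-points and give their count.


Affine F_5-points: {(0, 2), (3, 0), (4, 0), (4, 2)}; count = 4.

For each of the 25 pairs (x, y) ∈ F_5², evaluate f(x, y) mod 5. Record the zeros.
  x = 0: [0↦2, 1↦3, 2↦0, 3↦3, 4↦2]  zeros at y ∈ {2}
  x = 1: [0↦1, 1↦1, 2↦2, 3↦4, 4↦2]  zeros at y ∈ ∅
  x = 2: [0↦2, 1↦1, 2↦1, 3↦2, 4↦4]  zeros at y ∈ ∅
  x = 3: [0↦0, 1↦3, 2↦2, 3↦2, 4↦3]  zeros at y ∈ {0}
  x = 4: [0↦0, 1↦2, 2↦0, 3↦4, 4↦4]  zeros at y ∈ {0, 2}
Collecting zeros: affine points = {(0, 2), (3, 0), (4, 0), (4, 2)}.
Total count |C(F_5)_aff| = 4.


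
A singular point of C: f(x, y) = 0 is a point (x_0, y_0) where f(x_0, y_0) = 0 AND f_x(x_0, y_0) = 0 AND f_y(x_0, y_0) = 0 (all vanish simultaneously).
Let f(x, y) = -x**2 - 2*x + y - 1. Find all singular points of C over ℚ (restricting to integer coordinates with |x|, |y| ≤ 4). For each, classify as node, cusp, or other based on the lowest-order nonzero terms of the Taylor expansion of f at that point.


No singular points in the scanned grid; C is smooth there.

Compute partial derivatives:
  f_x = -2*x - 2.
  f_y = 1.
f_y = 1 is a nonzero constant, so f_y never vanishes: no point (x, y) can satisfy f = f_x = f_y = 0. In particular no (x, y) ∈ {−4, ..., 4}² is singular; the curve is smooth.


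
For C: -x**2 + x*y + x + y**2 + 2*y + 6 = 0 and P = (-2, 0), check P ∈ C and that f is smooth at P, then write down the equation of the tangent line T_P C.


Tangent line at P: 5*x + 10 = 0.

Step 1: f(-2, 0) = 0, so P lies on C.
Step 2: partial derivatives
  f_x(x, y) = -2*x + y + 1, f_y(x, y) = x + 2*y + 2.
  f_x(P) = 5, f_y(P) = 0 (gradient nonzero, so P is smooth).
Step 3: tangent line at P: 5·(x − -2) + 0·(y − 0) = 0.
Expanding: 5*x + 10 = 0.


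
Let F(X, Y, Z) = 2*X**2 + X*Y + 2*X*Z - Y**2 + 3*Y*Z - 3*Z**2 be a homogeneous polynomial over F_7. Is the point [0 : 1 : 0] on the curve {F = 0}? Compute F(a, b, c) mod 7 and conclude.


F(0,1,0) ≡ 6 (mod 7); P is NOT on the curve.

Evaluate F(0, 1, 0) term-by-term (mod 7).
  2*X**2 ↦ 2·0·1·1 = 0
  X*Y ↦ 1·0·1·1 = 0
  2*X*Z ↦ 2·0·1·0 = 0
  -Y**2 ↦ -1·1·1·1 = -1
  3*Y*Z ↦ 3·1·1·0 = 0
  -3*Z**2 ↦ -3·1·1·0 = 0
Sum: F(0, 1, 0) = (0) + (0) + (0) + (-1) + (0) + (0) = -1.
Reducing mod 7: -1 ≡ 6 (mod 7).
Since F(a, b, c) ≡ 6 ≠ 0 (mod 7), P does NOT lie on the curve.


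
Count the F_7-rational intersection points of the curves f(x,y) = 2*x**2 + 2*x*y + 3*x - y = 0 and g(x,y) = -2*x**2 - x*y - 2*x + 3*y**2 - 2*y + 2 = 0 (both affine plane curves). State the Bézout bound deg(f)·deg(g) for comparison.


Common zeros: ∅; count = 0; Bézout bound = 4.

deg(f) = 2, deg(g) = 2, so Bézout bound = 4.
Scan x ∈ F_7. For each x, list the y ∈ F_7 with f(x, y) ≡ 0 and those with g(x, y) ≡ 0 (mod 7); the common zeros in that column are the intersection.
  x = 0: f ≡ 0 at y ∈ {0}; g ≡ 0 at y ∈ {4, 6}; common: ∅.
  x = 1: f ≡ 0 at y ∈ {2}; g ≡ 0 at y ∈ ∅; common: ∅.
  x = 2: f ≡ 0 at y ∈ {0}; g ≡ 0 at y ∈ ∅; common: ∅.
  x = 3: f ≡ 0 at y ∈ {3}; g ≡ 0 at y ∈ {5, 6}; common: ∅.
  x = 4: f ≡ 0 at y ∈ ∅; g ≡ 0 at y ∈ {4, 5}; common: ∅.
  x = 5: f ≡ 0 at y ∈ {6}; g ≡ 0 at y ∈ ∅; common: ∅.
  x = 6: f ≡ 0 at y ∈ {2}; g ≡ 0 at y ∈ ∅; common: ∅.
Collecting: common zeros = ∅, so the count is 0.
Comparison with the Bézout bound: 0 ≤ 4 = deg(f)·deg(g), as expected for curves with no common component (the affine F_7-count falls short of the bound because intersections may lie at infinity, over extension fields, or carry multiplicity).


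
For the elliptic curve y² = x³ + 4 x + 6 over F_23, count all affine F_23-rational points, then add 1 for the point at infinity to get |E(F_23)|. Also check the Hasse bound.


Affine points = {(0, 11), (0, 12), (5, 6), (5, 17), (6, 4), (6, 19), (7, 3), (7, 20), (9, 9), (9, 14), (11, 1), (11, 22), (13, 1), (13, 22), (14, 0), (16, 7), (16, 16), (19, 8), (19, 15), (20, 6), (20, 17), (21, 6), (21, 17), (22, 1), (22, 22)}; affine count = 25; |E(F_23)| = 26.

Discriminant check: Δ ∝ 4a³ + 27b² = 4·4³ + 27·6² = 4·64 + 27·36 ≡ 9 (mod 23). Nonzero ⇒ E is nonsingular.
For each x ∈ F_23, compute rhs = x³ + 4·x + 6 mod 23, then count y ∈ F_23 with y² ≡ rhs.
  x = 0: rhs = 6, matching y values: 11, 12 (2 points).
  x = 1: rhs = 11, matching y values: none (0 points).
  x = 2: rhs = 22, matching y values: none (0 points).
  x = 3: rhs = 22, matching y values: none (0 points).
  x = 4: rhs = 17, matching y values: none (0 points).
  x = 5: rhs = 13, matching y values: 6, 17 (2 points).
  x = 6: rhs = 16, matching y values: 4, 19 (2 points).
  x = 7: rhs = 9, matching y values: 3, 20 (2 points).
  x = 8: rhs = 21, matching y values: none (0 points).
  x = 9: rhs = 12, matching y values: 9, 14 (2 points).
  x = 10: rhs = 11, matching y values: none (0 points).
  x = 11: rhs = 1, matching y values: 1, 22 (2 points).
  x = 12: rhs = 11, matching y values: none (0 points).
  x = 13: rhs = 1, matching y values: 1, 22 (2 points).
  x = 14: rhs = 0, matching y values: 0 (1 points).
  x = 15: rhs = 14, matching y values: none (0 points).
  x = 16: rhs = 3, matching y values: 7, 16 (2 points).
  x = 17: rhs = 19, matching y values: none (0 points).
  x = 18: rhs = 22, matching y values: none (0 points).
  x = 19: rhs = 18, matching y values: 8, 15 (2 points).
  x = 20: rhs = 13, matching y values: 6, 17 (2 points).
  x = 21: rhs = 13, matching y values: 6, 17 (2 points).
  x = 22: rhs = 1, matching y values: 1, 22 (2 points).
Total affine count: 25.
Full point count |E(F_23)| = 25 + 1 = 26.
Hasse bound: |26 − (23+1)| = |2| = 2 ≤ 2√23 ≈ 9.5917 ✓.


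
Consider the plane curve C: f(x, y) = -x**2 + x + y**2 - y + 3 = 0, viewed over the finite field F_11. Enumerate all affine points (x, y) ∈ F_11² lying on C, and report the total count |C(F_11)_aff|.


Affine F_11-points: {(0, 6), (1, 6), (4, 5), (4, 7), (5, 3), (5, 9), (7, 3), (7, 9), (8, 5), (8, 7)}; count = 10.

For each of the 121 pairs (x, y) ∈ F_11², evaluate f(x, y) mod 11. Record the zeros.
  x = 0: [0↦3, 1↦3, 2↦5, 3↦9, 4↦4, 5↦1, 6↦0, 7↦1, 8↦4, 9↦9, 10↦5]  zeros at y ∈ {6}
  x = 1: [0↦3, 1↦3, 2↦5, 3↦9, 4↦4, 5↦1, 6↦0, 7↦1, 8↦4, 9↦9, 10↦5]  zeros at y ∈ {6}
  x = 2: [0↦1, 1↦1, 2↦3, 3↦7, 4↦2, 5↦10, 6↦9, 7↦10, 8↦2, 9↦7, 10↦3]  zeros at y ∈ ∅
  x = 3: [0↦8, 1↦8, 2↦10, 3↦3, 4↦9, 5↦6, 6↦5, 7↦6, 8↦9, 9↦3, 10↦10]  zeros at y ∈ ∅
  x = 4: [0↦2, 1↦2, 2↦4, 3↦8, 4↦3, 5↦0, 6↦10, 7↦0, 8↦3, 9↦8, 10↦4]  zeros at y ∈ {5, 7}
  x = 5: [0↦5, 1↦5, 2↦7, 3↦0, 4↦6, 5↦3, 6↦2, 7↦3, 8↦6, 9↦0, 10↦7]  zeros at y ∈ {3, 9}
  x = 6: [0↦6, 1↦6, 2↦8, 3↦1, 4↦7, 5↦4, 6↦3, 7↦4, 8↦7, 9↦1, 10↦8]  zeros at y ∈ ∅
  x = 7: [0↦5, 1↦5, 2↦7, 3↦0, 4↦6, 5↦3, 6↦2, 7↦3, 8↦6, 9↦0, 10↦7]  zeros at y ∈ {3, 9}
  x = 8: [0↦2, 1↦2, 2↦4, 3↦8, 4↦3, 5↦0, 6↦10, 7↦0, 8↦3, 9↦8, 10↦4]  zeros at y ∈ {5, 7}
  x = 9: [0↦8, 1↦8, 2↦10, 3↦3, 4↦9, 5↦6, 6↦5, 7↦6, 8↦9, 9↦3, 10↦10]  zeros at y ∈ ∅
  x = 10: [0↦1, 1↦1, 2↦3, 3↦7, 4↦2, 5↦10, 6↦9, 7↦10, 8↦2, 9↦7, 10↦3]  zeros at y ∈ ∅
Collecting zeros: affine points = {(0, 6), (1, 6), (4, 5), (4, 7), (5, 3), (5, 9), (7, 3), (7, 9), (8, 5), (8, 7)}.
Total count |C(F_11)_aff| = 10.


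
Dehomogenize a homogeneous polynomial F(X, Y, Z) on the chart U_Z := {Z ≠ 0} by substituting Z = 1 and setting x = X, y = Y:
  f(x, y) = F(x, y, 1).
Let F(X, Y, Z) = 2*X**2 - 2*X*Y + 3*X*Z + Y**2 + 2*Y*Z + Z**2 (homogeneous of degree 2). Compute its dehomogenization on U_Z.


f(x, y) = 2*x**2 - 2*x*y + 3*x + y**2 + 2*y + 1

On U_Z we set Z = 1. Each monomial c·X^i·Y^j·Z^k in F becomes c·x^i·y^j·1^k = c·x^i·y^j.
Substituting Z = 1: F(X, Y, 1) = 2*x**2 - 2*x*y + 3*x + y**2 + 2*y + 1.
Note: deg(f) ≤ deg(F) = 2; strict inequality happens when F is divisible by Z (lost terms).


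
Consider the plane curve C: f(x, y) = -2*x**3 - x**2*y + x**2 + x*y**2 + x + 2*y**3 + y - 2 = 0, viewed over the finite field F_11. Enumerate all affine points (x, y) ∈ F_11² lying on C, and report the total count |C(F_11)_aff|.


Affine F_11-points: {(0, 3), (0, 5), (2, 1), (3, 0), (4, 0), (4, 4), (4, 5), (5, 4), (5, 5), (6, 4), (7, 1), (9, 7), (10, 0), (10, 6)}; count = 14.

For each of the 121 pairs (x, y) ∈ F_11², evaluate f(x, y) mod 11. Record the zeros.
  x = 0: [0↦9, 1↦1, 2↦5, 3↦0, 4↦9, 5↦0, 6↦7, 7↦9, 8↦7, 9↦2, 10↦6]  zeros at y ∈ {3, 5}
  x = 1: [0↦9, 1↦1, 2↦7, 3↦6, 4↦10, 5↦9, 6↦4, 7↦7, 8↦8, 9↦8, 10↦8]  zeros at y ∈ ∅
  x = 2: [0↦10, 1↦0, 2↦6, 3↦7, 4↦4, 5↦9, 6↦1, 7↦3, 8↦5, 9↦8, 10↦2]  zeros at y ∈ {1}
  x = 3: [0↦0, 1↦8, 2↦1, 3↦2, 4↦1, 5↦10, 6↦8, 7↦7, 8↦8, 9↦1, 10↦9]  zeros at y ∈ {0}
  x = 4: [0↦0, 1↦2, 2↦2, 3↦1, 4↦0, 5↦0, 6↦2, 7↦7, 8↦5, 9↦8, 10↦6]  zeros at y ∈ {0, 4, 5}
  x = 5: [0↦9, 1↦3, 2↦8, 3↦3, 4↦0, 5↦0, 6↦4, 7↦2, 8↦6, 9↦6, 10↦3]  zeros at y ∈ {4, 5}
  x = 6: [0↦4, 1↦10, 2↦7, 3↦7, 4↦0, 5↦9, 6↦2, 7↦2, 8↦10, 9↦5, 10↦10]  zeros at y ∈ {4}
  x = 7: [0↦6, 1↦0, 2↦9, 3↦1, 4↦10, 5↦4, 6↦6, 7↦6, 8↦5, 9↦4, 10↦4]  zeros at y ∈ {1}
  x = 8: [0↦3, 1↦5, 2↦2, 3↦6, 4↦7, 5↦6, 6↦4, 7↦2, 8↦1, 9↦2, 10↦6]  zeros at y ∈ ∅
  x = 9: [0↦5, 1↦2, 2↦7, 3↦10, 4↦1, 5↦3, 6↦6, 7↦0, 8↦8, 9↦9, 10↦4]  zeros at y ∈ {7}
  x = 10: [0↦0, 1↦1, 2↦1, 3↦1, 4↦2, 5↦5, 6↦0, 7↦10, 8↦3, 9↦2, 10↦8]  zeros at y ∈ {0, 6}
Collecting zeros: affine points = {(0, 3), (0, 5), (2, 1), (3, 0), (4, 0), (4, 4), (4, 5), (5, 4), (5, 5), (6, 4), (7, 1), (9, 7), (10, 0), (10, 6)}.
Total count |C(F_11)_aff| = 14.


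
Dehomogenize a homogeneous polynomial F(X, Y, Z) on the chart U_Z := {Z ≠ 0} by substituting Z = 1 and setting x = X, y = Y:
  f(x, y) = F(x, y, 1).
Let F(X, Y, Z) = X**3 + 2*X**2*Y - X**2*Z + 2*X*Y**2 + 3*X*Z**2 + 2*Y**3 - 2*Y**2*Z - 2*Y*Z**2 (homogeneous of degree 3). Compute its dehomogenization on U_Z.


f(x, y) = x**3 + 2*x**2*y - x**2 + 2*x*y**2 + 3*x + 2*y**3 - 2*y**2 - 2*y

On U_Z we set Z = 1. Each monomial c·X^i·Y^j·Z^k in F becomes c·x^i·y^j·1^k = c·x^i·y^j.
Substituting Z = 1: F(X, Y, 1) = x**3 + 2*x**2*y - x**2 + 2*x*y**2 + 3*x + 2*y**3 - 2*y**2 - 2*y.
Note: deg(f) ≤ deg(F) = 3; strict inequality happens when F is divisible by Z (lost terms).


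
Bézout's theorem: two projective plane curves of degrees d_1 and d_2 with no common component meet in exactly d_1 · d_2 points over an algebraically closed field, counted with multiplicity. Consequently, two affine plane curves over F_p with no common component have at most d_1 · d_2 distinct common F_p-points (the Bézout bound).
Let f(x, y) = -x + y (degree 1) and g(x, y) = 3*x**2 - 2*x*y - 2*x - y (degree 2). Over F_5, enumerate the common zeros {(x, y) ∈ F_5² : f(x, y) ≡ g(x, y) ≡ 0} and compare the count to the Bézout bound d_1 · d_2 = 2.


Common zeros: {(0, 0), (3, 3)}; count = 2; Bézout bound = 2.

deg(f) = 1, deg(g) = 2, so Bézout bound = 2.
Scan x ∈ F_5. For each x, list the y ∈ F_5 with f(x, y) ≡ 0 and those with g(x, y) ≡ 0 (mod 5); the common zeros in that column are the intersection.
  x = 0: f ≡ 0 at y ∈ {0}; g ≡ 0 at y ∈ {0}; common: {0}.
  x = 1: f ≡ 0 at y ∈ {1}; g ≡ 0 at y ∈ {2}; common: ∅.
  x = 2: f ≡ 0 at y ∈ {2}; g ≡ 0 at y ∈ ∅; common: ∅.
  x = 3: f ≡ 0 at y ∈ {3}; g ≡ 0 at y ∈ {3}; common: {3}.
  x = 4: f ≡ 0 at y ∈ {4}; g ≡ 0 at y ∈ {0}; common: ∅.
Collecting: common zeros = {(0, 0), (3, 3)}, so the count is 2.
Comparison with the Bézout bound: 2 ≤ 2 = deg(f)·deg(g), as expected for curves with no common component (the bound is attained).
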